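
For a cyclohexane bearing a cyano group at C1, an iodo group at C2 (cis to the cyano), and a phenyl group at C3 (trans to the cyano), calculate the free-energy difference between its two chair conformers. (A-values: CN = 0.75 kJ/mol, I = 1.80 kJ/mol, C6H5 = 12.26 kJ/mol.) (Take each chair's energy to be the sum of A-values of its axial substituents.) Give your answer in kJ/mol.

13.31 kJ/mol

Chair I (cyano axial, iodo equatorial, phenyl equatorial): E = 0.75 kJ/mol.
Chair II (cyano equatorial, iodo axial, phenyl axial): E = 14.06 kJ/mol.
ΔE = 14.06 − 0.75 = 13.31 kJ/mol; chair I is more stable.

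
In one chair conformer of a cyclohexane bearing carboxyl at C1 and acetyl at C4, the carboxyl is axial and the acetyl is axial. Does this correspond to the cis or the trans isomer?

trans

C1 and C4 have opposite parity, so their axial bonds point in opposite directions.
With opposite-parity carbons, two substituents on the same face are one axial and one equatorial; opposite faces give both axial or both equatorial.
Here the groups are axial/axial → opposite face → trans.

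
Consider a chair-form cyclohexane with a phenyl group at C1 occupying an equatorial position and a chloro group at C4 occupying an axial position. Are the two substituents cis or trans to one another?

C1 and C4 have opposite parity, so their axial bonds point in opposite directions.
With opposite-parity carbons, two substituents on the same face are one axial and one equatorial; opposite faces give both axial or both equatorial.
Here the groups are equatorial/axial → same face → cis.

cis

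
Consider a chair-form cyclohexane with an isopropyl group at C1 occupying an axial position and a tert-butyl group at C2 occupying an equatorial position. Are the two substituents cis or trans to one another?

cis

C1 and C2 have opposite parity, so their axial bonds point in opposite directions.
With opposite-parity carbons, two substituents on the same face are one axial and one equatorial; opposite faces give both axial or both equatorial.
Here the groups are axial/equatorial → same face → cis.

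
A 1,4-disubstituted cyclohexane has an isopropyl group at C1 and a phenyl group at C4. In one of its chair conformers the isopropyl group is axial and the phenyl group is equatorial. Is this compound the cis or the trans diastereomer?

C1 and C4 have opposite parity, so their axial bonds point in opposite directions.
With opposite-parity carbons, two substituents on the same face are one axial and one equatorial; opposite faces give both axial or both equatorial.
Here the groups are axial/equatorial → same face → cis.

cis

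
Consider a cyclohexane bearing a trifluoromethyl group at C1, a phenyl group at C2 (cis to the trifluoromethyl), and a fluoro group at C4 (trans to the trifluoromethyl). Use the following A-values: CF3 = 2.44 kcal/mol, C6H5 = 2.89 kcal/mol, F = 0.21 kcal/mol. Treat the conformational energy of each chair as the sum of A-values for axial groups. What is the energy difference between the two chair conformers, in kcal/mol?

Chair I (trifluoromethyl axial, phenyl equatorial, fluoro axial): E = 2.65 kcal/mol.
Chair II (trifluoromethyl equatorial, phenyl axial, fluoro equatorial): E = 2.89 kcal/mol.
ΔE = 2.89 − 2.65 = 0.24 kcal/mol; chair I is more stable.

0.24 kcal/mol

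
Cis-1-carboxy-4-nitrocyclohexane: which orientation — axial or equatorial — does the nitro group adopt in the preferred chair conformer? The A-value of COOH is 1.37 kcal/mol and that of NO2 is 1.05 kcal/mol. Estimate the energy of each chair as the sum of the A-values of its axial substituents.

C1 and C4 have opposite parity, so for the cis isomer the two substituents are one axial and one equatorial in each chair.
Chair I (carboxyl axial, nitro equatorial): E = 1.37 kcal/mol.
Chair II (carboxyl equatorial, nitro axial): E = 1.05 kcal/mol.
Chair II is the more stable (lower-energy) conformer, and in that chair the nitro group is axial.

axial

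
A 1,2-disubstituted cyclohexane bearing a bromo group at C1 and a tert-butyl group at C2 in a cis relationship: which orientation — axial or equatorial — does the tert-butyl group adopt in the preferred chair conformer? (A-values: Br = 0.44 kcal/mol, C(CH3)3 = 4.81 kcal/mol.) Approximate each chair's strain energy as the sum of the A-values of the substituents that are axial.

C1 and C2 have opposite parity, so for the cis isomer the two substituents are one axial and one equatorial in each chair.
Chair I (bromo axial, tert-butyl equatorial): E = 0.44 kcal/mol.
Chair II (bromo equatorial, tert-butyl axial): E = 4.81 kcal/mol.
Chair I is the more stable (lower-energy) conformer, and in that chair the tert-butyl group is equatorial.

equatorial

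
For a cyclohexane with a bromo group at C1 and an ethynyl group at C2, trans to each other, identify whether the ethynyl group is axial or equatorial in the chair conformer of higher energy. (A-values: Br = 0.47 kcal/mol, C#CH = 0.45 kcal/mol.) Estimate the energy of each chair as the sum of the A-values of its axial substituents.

C1 and C2 have opposite parity, so for the trans isomer the two substituents are e,e in one chair and a,a in the other.
Chair I (bromo axial, ethynyl axial): E = 0.92 kcal/mol.
Chair II (bromo equatorial, ethynyl equatorial): E = 0.00 kcal/mol.
Chair I is the less stable (higher-energy) conformer, and in that chair the ethynyl group is axial.

axial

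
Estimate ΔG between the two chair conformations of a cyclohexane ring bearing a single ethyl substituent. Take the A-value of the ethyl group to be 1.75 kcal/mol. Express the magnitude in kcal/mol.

1.75 kcal/mol

A monosubstituted cyclohexane has one chair with the ethyl group axial (E = A = 1.75 kcal/mol) and one with it equatorial (E = 0).
ΔE = 1.75 − 0 = 1.75 kcal/mol.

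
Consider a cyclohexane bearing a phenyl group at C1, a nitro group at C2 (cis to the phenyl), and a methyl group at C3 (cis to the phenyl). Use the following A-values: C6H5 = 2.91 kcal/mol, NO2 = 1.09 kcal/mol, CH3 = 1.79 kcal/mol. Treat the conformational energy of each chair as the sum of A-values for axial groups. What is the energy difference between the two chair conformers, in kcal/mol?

Chair I (phenyl axial, nitro equatorial, methyl axial): E = 4.70 kcal/mol.
Chair II (phenyl equatorial, nitro axial, methyl equatorial): E = 1.09 kcal/mol.
ΔE = 4.70 − 1.09 = 3.61 kcal/mol; chair II is more stable.

3.61 kcal/mol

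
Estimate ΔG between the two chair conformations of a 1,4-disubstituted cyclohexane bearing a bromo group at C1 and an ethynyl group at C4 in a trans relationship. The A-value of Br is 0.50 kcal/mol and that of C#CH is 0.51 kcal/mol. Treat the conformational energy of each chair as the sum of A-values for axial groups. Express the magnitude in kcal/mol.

1.01 kcal/mol

C1 and C4 have opposite parity, so for the trans isomer the two substituents are e,e in one chair and a,a in the other.
Chair I (bromo axial, ethynyl axial): E = 1.01 kcal/mol.
Chair II (bromo equatorial, ethynyl equatorial): E = 0.00 kcal/mol.
ΔE = 1.01 − 0.00 = 1.01 kcal/mol; chair II is more stable.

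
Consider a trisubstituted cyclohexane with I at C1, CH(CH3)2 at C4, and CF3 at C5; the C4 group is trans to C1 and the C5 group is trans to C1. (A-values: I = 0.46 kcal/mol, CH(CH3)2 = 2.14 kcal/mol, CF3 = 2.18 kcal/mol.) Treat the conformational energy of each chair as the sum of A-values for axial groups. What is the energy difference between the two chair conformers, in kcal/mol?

0.42 kcal/mol

Chair I (iodo axial, isopropyl axial, trifluoromethyl equatorial): E = 2.60 kcal/mol.
Chair II (iodo equatorial, isopropyl equatorial, trifluoromethyl axial): E = 2.18 kcal/mol.
ΔE = 2.60 − 2.18 = 0.42 kcal/mol; chair II is more stable.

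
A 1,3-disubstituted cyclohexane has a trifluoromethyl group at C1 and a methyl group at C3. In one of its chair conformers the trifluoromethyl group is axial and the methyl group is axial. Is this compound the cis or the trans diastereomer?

C1 and C3 have the same parity, so their axial bonds point in the same direction.
With same-parity carbons, two substituents on the same face are both axial or both equatorial; opposite faces give one of each.
Here the groups are axial/axial → same face → cis.

cis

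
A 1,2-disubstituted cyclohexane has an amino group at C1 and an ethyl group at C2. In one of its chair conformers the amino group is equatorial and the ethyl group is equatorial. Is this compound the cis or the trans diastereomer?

trans

C1 and C2 have opposite parity, so their axial bonds point in opposite directions.
With opposite-parity carbons, two substituents on the same face are one axial and one equatorial; opposite faces give both axial or both equatorial.
Here the groups are equatorial/equatorial → opposite face → trans.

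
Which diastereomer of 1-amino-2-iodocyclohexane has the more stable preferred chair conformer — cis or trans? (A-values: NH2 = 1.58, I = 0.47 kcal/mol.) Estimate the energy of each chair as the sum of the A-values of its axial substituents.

trans

At 1,2 positions (parity opposite): cis → (a,e or e,a); trans → (e,e or a,a).
Best chair for cis: E = 0.47 kcal/mol; best chair for trans: E = 0.00 kcal/mol.
The trans isomer is lower by 0.47 kcal/mol.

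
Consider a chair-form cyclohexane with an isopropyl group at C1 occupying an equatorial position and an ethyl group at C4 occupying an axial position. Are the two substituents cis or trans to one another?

C1 and C4 have opposite parity, so their axial bonds point in opposite directions.
With opposite-parity carbons, two substituents on the same face are one axial and one equatorial; opposite faces give both axial or both equatorial.
Here the groups are equatorial/axial → same face → cis.

cis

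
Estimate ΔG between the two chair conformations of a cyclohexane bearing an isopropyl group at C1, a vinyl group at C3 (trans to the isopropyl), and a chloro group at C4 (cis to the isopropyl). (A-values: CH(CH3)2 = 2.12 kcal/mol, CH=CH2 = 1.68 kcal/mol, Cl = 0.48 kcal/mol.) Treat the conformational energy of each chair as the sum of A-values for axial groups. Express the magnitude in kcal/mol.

0.04 kcal/mol

Chair I (isopropyl axial, vinyl equatorial, chloro equatorial): E = 2.12 kcal/mol.
Chair II (isopropyl equatorial, vinyl axial, chloro axial): E = 2.16 kcal/mol.
ΔE = 2.16 − 2.12 = 0.04 kcal/mol; chair I is more stable.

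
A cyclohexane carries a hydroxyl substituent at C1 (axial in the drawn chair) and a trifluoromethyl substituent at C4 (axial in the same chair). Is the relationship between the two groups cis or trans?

trans

C1 and C4 have opposite parity, so their axial bonds point in opposite directions.
With opposite-parity carbons, two substituents on the same face are one axial and one equatorial; opposite faces give both axial or both equatorial.
Here the groups are axial/axial → opposite face → trans.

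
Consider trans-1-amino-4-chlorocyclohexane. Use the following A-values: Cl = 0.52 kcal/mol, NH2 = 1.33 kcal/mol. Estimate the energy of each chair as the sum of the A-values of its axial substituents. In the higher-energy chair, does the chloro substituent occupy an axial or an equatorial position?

C1 and C4 have opposite parity, so for the trans isomer the two substituents are e,e in one chair and a,a in the other.
Chair I (chloro axial, amino axial): E = 1.85 kcal/mol.
Chair II (chloro equatorial, amino equatorial): E = 0.00 kcal/mol.
Chair I is the less stable (higher-energy) conformer, and in that chair the chloro group is axial.

axial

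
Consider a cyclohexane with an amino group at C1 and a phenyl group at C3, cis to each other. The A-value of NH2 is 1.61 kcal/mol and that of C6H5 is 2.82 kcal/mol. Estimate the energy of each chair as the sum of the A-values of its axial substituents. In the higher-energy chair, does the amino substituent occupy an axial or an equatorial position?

C1 and C3 have the same parity, so for the cis isomer the two substituents are e,e in one chair and a,a in the other.
Chair I (amino axial, phenyl axial): E = 4.43 kcal/mol.
Chair II (amino equatorial, phenyl equatorial): E = 0.00 kcal/mol.
Chair I is the less stable (higher-energy) conformer, and in that chair the amino group is axial.

axial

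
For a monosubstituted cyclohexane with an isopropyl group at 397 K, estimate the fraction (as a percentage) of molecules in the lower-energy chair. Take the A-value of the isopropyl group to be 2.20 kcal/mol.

One chair has the isopropyl group axial (E = 2.20 kcal/mol) and the other has it equatorial (E = 0).
ΔG = 2.20 kcal/mol between the two chairs.
K = exp(ΔG/RT) with R = 1.987×10⁻³ kcal mol⁻¹ K⁻¹ and T = 397 K gives K ≈ 16.3.
Fraction in the lower-energy chair = K/(K+1) = 94.2%.

94.2%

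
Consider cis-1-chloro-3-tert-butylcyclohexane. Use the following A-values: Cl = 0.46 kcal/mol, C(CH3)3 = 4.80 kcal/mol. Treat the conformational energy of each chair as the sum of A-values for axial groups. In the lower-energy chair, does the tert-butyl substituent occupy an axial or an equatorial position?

equatorial

C1 and C3 have the same parity, so for the cis isomer the two substituents are e,e in one chair and a,a in the other.
Chair I (chloro axial, tert-butyl axial): E = 5.26 kcal/mol.
Chair II (chloro equatorial, tert-butyl equatorial): E = 0.00 kcal/mol.
Chair II is the more stable (lower-energy) conformer, and in that chair the tert-butyl group is equatorial.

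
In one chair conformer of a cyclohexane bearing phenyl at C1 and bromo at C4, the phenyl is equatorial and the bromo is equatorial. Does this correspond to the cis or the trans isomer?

trans

C1 and C4 have opposite parity, so their axial bonds point in opposite directions.
With opposite-parity carbons, two substituents on the same face are one axial and one equatorial; opposite faces give both axial or both equatorial.
Here the groups are equatorial/equatorial → opposite face → trans.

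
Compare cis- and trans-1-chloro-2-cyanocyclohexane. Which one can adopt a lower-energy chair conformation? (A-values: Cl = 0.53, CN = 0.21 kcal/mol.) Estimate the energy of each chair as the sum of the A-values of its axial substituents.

trans

At 1,2 positions (parity opposite): cis → (a,e or e,a); trans → (e,e or a,a).
Best chair for cis: E = 0.21 kcal/mol; best chair for trans: E = 0.00 kcal/mol.
The trans isomer is lower by 0.21 kcal/mol.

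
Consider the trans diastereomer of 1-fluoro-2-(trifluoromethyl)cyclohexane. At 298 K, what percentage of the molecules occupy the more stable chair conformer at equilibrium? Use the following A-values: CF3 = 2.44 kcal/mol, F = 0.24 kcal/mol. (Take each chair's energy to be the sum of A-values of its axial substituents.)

C1 and C2 have opposite parity, so for the trans isomer the two substituents are e,e in one chair and a,a in the other.
Chair I (trifluoromethyl axial, fluoro axial): E = 2.68 kcal/mol; chair II (trifluoromethyl equatorial, fluoro equatorial): E = 0.00 kcal/mol.
ΔG = 2.68 kcal/mol between the two chairs.
K = exp(ΔG/RT) with R = 1.987×10⁻³ kcal mol⁻¹ K⁻¹ and T = 298 K gives K ≈ 92.4.
Fraction in the lower-energy chair = K/(K+1) = 98.9%.

98.9%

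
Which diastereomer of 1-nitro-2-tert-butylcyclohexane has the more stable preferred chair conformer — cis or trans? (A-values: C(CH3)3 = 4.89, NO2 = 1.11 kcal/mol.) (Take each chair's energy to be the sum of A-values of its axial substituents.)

trans

At 1,2 positions (parity opposite): cis → (a,e or e,a); trans → (e,e or a,a).
Best chair for cis: E = 1.11 kcal/mol; best chair for trans: E = 0.00 kcal/mol.
The trans isomer is lower by 1.11 kcal/mol.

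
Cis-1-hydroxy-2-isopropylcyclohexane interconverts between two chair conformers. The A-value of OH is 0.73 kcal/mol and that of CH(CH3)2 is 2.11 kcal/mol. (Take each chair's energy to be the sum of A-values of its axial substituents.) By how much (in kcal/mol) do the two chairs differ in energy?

1.38 kcal/mol

C1 and C2 have opposite parity, so for the cis isomer the two substituents are one axial and one equatorial in each chair.
Chair I (hydroxyl axial, isopropyl equatorial): E = 0.73 kcal/mol.
Chair II (hydroxyl equatorial, isopropyl axial): E = 2.11 kcal/mol.
ΔE = 2.11 − 0.73 = 1.38 kcal/mol; chair I is more stable.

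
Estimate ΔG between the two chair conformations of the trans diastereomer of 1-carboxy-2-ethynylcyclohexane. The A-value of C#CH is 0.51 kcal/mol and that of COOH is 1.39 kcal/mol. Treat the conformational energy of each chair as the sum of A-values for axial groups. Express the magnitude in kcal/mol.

C1 and C2 have opposite parity, so for the trans isomer the two substituents are e,e in one chair and a,a in the other.
Chair I (ethynyl axial, carboxyl axial): E = 1.90 kcal/mol.
Chair II (ethynyl equatorial, carboxyl equatorial): E = 0.00 kcal/mol.
ΔE = 1.90 − 0.00 = 1.90 kcal/mol; chair II is more stable.

1.90 kcal/mol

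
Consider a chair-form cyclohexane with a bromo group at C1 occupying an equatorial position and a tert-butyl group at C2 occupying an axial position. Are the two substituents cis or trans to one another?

cis

C1 and C2 have opposite parity, so their axial bonds point in opposite directions.
With opposite-parity carbons, two substituents on the same face are one axial and one equatorial; opposite faces give both axial or both equatorial.
Here the groups are equatorial/axial → same face → cis.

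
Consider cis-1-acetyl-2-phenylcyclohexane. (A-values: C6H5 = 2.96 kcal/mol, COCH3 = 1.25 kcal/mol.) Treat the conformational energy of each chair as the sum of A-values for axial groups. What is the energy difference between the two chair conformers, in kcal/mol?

C1 and C2 have opposite parity, so for the cis isomer the two substituents are one axial and one equatorial in each chair.
Chair I (phenyl axial, acetyl equatorial): E = 2.96 kcal/mol.
Chair II (phenyl equatorial, acetyl axial): E = 1.25 kcal/mol.
ΔE = 2.96 − 1.25 = 1.71 kcal/mol; chair II is more stable.

1.71 kcal/mol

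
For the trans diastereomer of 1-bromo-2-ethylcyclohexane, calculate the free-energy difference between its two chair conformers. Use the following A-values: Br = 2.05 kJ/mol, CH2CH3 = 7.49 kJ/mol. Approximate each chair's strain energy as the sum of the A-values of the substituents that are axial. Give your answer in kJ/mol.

9.54 kJ/mol

C1 and C2 have opposite parity, so for the trans isomer the two substituents are e,e in one chair and a,a in the other.
Chair I (bromo axial, ethyl axial): E = 9.54 kJ/mol.
Chair II (bromo equatorial, ethyl equatorial): E = 0.00 kJ/mol.
ΔE = 9.54 − 0.00 = 9.54 kJ/mol; chair II is more stable.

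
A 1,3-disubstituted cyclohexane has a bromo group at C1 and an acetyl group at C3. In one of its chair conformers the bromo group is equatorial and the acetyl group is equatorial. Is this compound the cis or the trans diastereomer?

cis

C1 and C3 have the same parity, so their axial bonds point in the same direction.
With same-parity carbons, two substituents on the same face are both axial or both equatorial; opposite faces give one of each.
Here the groups are equatorial/equatorial → same face → cis.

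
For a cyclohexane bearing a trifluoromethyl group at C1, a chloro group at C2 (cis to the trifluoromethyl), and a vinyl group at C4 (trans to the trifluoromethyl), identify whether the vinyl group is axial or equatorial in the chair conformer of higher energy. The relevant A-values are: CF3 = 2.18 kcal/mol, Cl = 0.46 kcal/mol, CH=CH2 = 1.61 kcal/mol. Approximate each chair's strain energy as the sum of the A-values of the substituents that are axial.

axial

Chair I (trifluoromethyl axial, chloro equatorial, vinyl axial): E = 3.79 kcal/mol.
Chair II (trifluoromethyl equatorial, chloro axial, vinyl equatorial): E = 0.46 kcal/mol.
Chair I is the less stable (higher-energy) conformer, and in that chair the vinyl group is axial.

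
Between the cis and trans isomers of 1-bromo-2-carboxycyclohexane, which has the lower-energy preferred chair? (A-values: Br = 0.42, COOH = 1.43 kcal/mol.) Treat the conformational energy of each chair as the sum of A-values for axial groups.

trans

At 1,2 positions (parity opposite): cis → (a,e or e,a); trans → (e,e or a,a).
Best chair for cis: E = 0.42 kcal/mol; best chair for trans: E = 0.00 kcal/mol.
The trans isomer is lower by 0.42 kcal/mol.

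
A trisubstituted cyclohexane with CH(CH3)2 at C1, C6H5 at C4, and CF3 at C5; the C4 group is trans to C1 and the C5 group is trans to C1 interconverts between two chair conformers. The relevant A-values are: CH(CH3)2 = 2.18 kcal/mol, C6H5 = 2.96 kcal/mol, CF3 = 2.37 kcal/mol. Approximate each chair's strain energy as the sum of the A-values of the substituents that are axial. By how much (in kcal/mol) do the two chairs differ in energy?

2.77 kcal/mol

Chair I (isopropyl axial, phenyl axial, trifluoromethyl equatorial): E = 5.14 kcal/mol.
Chair II (isopropyl equatorial, phenyl equatorial, trifluoromethyl axial): E = 2.37 kcal/mol.
ΔE = 5.14 − 2.37 = 2.77 kcal/mol; chair II is more stable.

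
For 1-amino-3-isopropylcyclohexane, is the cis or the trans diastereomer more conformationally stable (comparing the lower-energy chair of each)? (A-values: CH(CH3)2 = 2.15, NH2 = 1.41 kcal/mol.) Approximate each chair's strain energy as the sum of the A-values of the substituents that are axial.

cis

At 1,3 positions (parity same): cis → (e,e or a,a); trans → (a,e or e,a).
Best chair for cis: E = 0.00 kcal/mol; best chair for trans: E = 1.41 kcal/mol.
The cis isomer is lower by 1.41 kcal/mol.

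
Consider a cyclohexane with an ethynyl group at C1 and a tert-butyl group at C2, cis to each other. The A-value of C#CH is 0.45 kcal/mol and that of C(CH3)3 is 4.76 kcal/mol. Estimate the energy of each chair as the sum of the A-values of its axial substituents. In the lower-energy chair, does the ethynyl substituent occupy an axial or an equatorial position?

C1 and C2 have opposite parity, so for the cis isomer the two substituents are one axial and one equatorial in each chair.
Chair I (ethynyl axial, tert-butyl equatorial): E = 0.45 kcal/mol.
Chair II (ethynyl equatorial, tert-butyl axial): E = 4.76 kcal/mol.
Chair I is the more stable (lower-energy) conformer, and in that chair the ethynyl group is axial.

axial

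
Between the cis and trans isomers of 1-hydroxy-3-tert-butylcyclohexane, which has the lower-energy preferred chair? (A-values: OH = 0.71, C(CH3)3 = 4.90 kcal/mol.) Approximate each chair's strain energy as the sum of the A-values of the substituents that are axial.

At 1,3 positions (parity same): cis → (e,e or a,a); trans → (a,e or e,a).
Best chair for cis: E = 0.00 kcal/mol; best chair for trans: E = 0.71 kcal/mol.
The cis isomer is lower by 0.71 kcal/mol.

cis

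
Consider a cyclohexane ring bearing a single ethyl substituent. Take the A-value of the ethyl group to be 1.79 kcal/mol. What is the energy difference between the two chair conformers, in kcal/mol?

1.79 kcal/mol

A monosubstituted cyclohexane has one chair with the ethyl group axial (E = A = 1.79 kcal/mol) and one with it equatorial (E = 0).
ΔE = 1.79 − 0 = 1.79 kcal/mol.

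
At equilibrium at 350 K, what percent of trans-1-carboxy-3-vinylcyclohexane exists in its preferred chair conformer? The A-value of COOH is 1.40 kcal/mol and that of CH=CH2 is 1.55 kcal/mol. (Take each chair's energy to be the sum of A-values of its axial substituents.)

C1 and C3 have the same parity, so for the trans isomer the two substituents are one axial and one equatorial in each chair.
Chair I (carboxyl axial, vinyl equatorial): E = 1.40 kcal/mol; chair II (carboxyl equatorial, vinyl axial): E = 1.55 kcal/mol.
ΔG = 0.15 kcal/mol between the two chairs.
K = exp(ΔG/RT) with R = 1.987×10⁻³ kcal mol⁻¹ K⁻¹ and T = 350 K gives K ≈ 1.24.
Fraction in the lower-energy chair = K/(K+1) = 55.4%.

55.4%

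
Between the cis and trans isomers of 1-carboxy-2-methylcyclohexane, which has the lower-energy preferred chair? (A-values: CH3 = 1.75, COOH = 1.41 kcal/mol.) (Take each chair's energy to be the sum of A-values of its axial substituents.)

trans

At 1,2 positions (parity opposite): cis → (a,e or e,a); trans → (e,e or a,a).
Best chair for cis: E = 1.41 kcal/mol; best chair for trans: E = 0.00 kcal/mol.
The trans isomer is lower by 1.41 kcal/mol.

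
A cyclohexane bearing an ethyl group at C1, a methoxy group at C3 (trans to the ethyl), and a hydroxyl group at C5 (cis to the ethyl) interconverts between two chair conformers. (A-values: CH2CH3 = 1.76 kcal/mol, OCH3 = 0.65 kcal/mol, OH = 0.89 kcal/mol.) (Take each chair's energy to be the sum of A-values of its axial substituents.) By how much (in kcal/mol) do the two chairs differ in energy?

Chair I (ethyl axial, methoxy equatorial, hydroxyl axial): E = 2.65 kcal/mol.
Chair II (ethyl equatorial, methoxy axial, hydroxyl equatorial): E = 0.65 kcal/mol.
ΔE = 2.65 − 0.65 = 2.00 kcal/mol; chair II is more stable.

2.00 kcal/mol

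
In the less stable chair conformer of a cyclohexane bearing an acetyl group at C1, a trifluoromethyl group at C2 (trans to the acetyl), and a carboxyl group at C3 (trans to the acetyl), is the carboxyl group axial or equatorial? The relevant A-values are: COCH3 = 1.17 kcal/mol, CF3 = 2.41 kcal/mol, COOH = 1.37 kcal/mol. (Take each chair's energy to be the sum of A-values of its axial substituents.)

Chair I (acetyl axial, trifluoromethyl axial, carboxyl equatorial): E = 3.58 kcal/mol.
Chair II (acetyl equatorial, trifluoromethyl equatorial, carboxyl axial): E = 1.37 kcal/mol.
Chair I is the less stable (higher-energy) conformer, and in that chair the carboxyl group is equatorial.

equatorial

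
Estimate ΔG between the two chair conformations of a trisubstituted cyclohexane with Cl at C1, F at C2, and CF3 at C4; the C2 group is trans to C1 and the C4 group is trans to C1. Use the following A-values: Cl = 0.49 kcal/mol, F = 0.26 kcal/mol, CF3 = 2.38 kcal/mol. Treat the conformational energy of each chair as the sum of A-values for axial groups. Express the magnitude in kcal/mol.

Chair I (chloro axial, fluoro axial, trifluoromethyl axial): E = 3.13 kcal/mol.
Chair II (chloro equatorial, fluoro equatorial, trifluoromethyl equatorial): E = 0.00 kcal/mol.
ΔE = 3.13 − 0.00 = 3.13 kcal/mol; chair II is more stable.

3.13 kcal/mol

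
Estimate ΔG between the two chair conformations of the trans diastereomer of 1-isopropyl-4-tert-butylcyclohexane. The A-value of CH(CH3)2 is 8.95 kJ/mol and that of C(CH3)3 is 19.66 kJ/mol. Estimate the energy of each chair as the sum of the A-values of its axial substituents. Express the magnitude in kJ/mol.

28.61 kJ/mol

C1 and C4 have opposite parity, so for the trans isomer the two substituents are e,e in one chair and a,a in the other.
Chair I (isopropyl axial, tert-butyl axial): E = 28.61 kJ/mol.
Chair II (isopropyl equatorial, tert-butyl equatorial): E = 0.00 kJ/mol.
ΔE = 28.61 − 0.00 = 28.61 kJ/mol; chair II is more stable.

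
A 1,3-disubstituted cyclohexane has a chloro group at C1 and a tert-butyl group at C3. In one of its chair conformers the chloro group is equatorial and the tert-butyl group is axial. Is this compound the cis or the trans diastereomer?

C1 and C3 have the same parity, so their axial bonds point in the same direction.
With same-parity carbons, two substituents on the same face are both axial or both equatorial; opposite faces give one of each.
Here the groups are equatorial/axial → opposite face → trans.

trans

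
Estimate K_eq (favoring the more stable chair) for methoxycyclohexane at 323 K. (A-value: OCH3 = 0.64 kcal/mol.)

One chair has the methoxy group axial (E = 0.64 kcal/mol) and the other has it equatorial (E = 0).
ΔG = 0.64 kcal/mol between the two chairs.
K = exp(ΔG/RT) with R = 1.987×10⁻³ kcal mol⁻¹ K⁻¹ and T = 323 K gives K ≈ 2.71.

K ≈ 2.71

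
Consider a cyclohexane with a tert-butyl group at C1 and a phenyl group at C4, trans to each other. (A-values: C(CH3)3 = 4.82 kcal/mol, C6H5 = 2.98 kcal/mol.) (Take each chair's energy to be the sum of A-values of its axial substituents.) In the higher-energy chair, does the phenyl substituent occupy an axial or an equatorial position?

axial

C1 and C4 have opposite parity, so for the trans isomer the two substituents are e,e in one chair and a,a in the other.
Chair I (tert-butyl axial, phenyl axial): E = 7.80 kcal/mol.
Chair II (tert-butyl equatorial, phenyl equatorial): E = 0.00 kcal/mol.
Chair I is the less stable (higher-energy) conformer, and in that chair the phenyl group is axial.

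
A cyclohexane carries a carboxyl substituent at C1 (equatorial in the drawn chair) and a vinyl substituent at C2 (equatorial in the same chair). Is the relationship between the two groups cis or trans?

C1 and C2 have opposite parity, so their axial bonds point in opposite directions.
With opposite-parity carbons, two substituents on the same face are one axial and one equatorial; opposite faces give both axial or both equatorial.
Here the groups are equatorial/equatorial → opposite face → trans.

trans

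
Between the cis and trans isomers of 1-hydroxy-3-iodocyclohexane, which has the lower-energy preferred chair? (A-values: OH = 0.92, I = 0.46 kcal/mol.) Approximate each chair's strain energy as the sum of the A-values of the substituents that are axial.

cis

At 1,3 positions (parity same): cis → (e,e or a,a); trans → (a,e or e,a).
Best chair for cis: E = 0.00 kcal/mol; best chair for trans: E = 0.46 kcal/mol.
The cis isomer is lower by 0.46 kcal/mol.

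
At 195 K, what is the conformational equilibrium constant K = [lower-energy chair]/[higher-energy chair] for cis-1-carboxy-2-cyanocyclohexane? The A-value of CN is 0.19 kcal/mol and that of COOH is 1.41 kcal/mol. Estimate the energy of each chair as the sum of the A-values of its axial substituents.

K ≈ 23.3

C1 and C2 have opposite parity, so for the cis isomer the two substituents are one axial and one equatorial in each chair.
Chair I (cyano axial, carboxyl equatorial): E = 0.19 kcal/mol; chair II (cyano equatorial, carboxyl axial): E = 1.41 kcal/mol.
ΔG = 1.22 kcal/mol between the two chairs.
K = exp(ΔG/RT) with R = 1.987×10⁻³ kcal mol⁻¹ K⁻¹ and T = 195 K gives K ≈ 23.3.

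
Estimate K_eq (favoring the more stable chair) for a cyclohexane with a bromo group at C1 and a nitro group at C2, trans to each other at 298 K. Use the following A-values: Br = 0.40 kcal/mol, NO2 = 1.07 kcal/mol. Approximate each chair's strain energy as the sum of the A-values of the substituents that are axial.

C1 and C2 have opposite parity, so for the trans isomer the two substituents are e,e in one chair and a,a in the other.
Chair I (bromo axial, nitro axial): E = 1.47 kcal/mol; chair II (bromo equatorial, nitro equatorial): E = 0.00 kcal/mol.
ΔG = 1.47 kcal/mol between the two chairs.
K = exp(ΔG/RT) with R = 1.987×10⁻³ kcal mol⁻¹ K⁻¹ and T = 298 K gives K ≈ 12.

K ≈ 12.0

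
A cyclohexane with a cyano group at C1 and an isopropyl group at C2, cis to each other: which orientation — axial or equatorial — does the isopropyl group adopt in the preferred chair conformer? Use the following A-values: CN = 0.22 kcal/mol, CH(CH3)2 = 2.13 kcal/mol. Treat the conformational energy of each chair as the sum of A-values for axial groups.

C1 and C2 have opposite parity, so for the cis isomer the two substituents are one axial and one equatorial in each chair.
Chair I (cyano axial, isopropyl equatorial): E = 0.22 kcal/mol.
Chair II (cyano equatorial, isopropyl axial): E = 2.13 kcal/mol.
Chair I is the more stable (lower-energy) conformer, and in that chair the isopropyl group is equatorial.

equatorial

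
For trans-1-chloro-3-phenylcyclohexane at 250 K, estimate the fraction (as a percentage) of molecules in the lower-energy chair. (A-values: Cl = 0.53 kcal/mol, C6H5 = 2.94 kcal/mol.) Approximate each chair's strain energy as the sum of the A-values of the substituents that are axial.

C1 and C3 have the same parity, so for the trans isomer the two substituents are one axial and one equatorial in each chair.
Chair I (chloro axial, phenyl equatorial): E = 0.53 kcal/mol; chair II (chloro equatorial, phenyl axial): E = 2.94 kcal/mol.
ΔG = 2.41 kcal/mol between the two chairs.
K = exp(ΔG/RT) with R = 1.987×10⁻³ kcal mol⁻¹ K⁻¹ and T = 250 K gives K ≈ 128.
Fraction in the lower-energy chair = K/(K+1) = 99.2%.

99.2%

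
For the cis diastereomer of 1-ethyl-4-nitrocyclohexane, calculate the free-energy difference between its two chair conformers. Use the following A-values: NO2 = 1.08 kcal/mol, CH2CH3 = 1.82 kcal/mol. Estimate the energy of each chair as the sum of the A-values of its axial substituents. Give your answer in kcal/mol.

C1 and C4 have opposite parity, so for the cis isomer the two substituents are one axial and one equatorial in each chair.
Chair I (nitro axial, ethyl equatorial): E = 1.08 kcal/mol.
Chair II (nitro equatorial, ethyl axial): E = 1.82 kcal/mol.
ΔE = 1.82 − 1.08 = 0.74 kcal/mol; chair I is more stable.

0.74 kcal/mol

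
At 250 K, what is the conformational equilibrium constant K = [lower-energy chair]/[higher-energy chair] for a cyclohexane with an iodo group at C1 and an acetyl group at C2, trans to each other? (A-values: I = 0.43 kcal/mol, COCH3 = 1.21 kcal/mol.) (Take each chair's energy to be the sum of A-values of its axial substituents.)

C1 and C2 have opposite parity, so for the trans isomer the two substituents are e,e in one chair and a,a in the other.
Chair I (iodo axial, acetyl axial): E = 1.64 kcal/mol; chair II (iodo equatorial, acetyl equatorial): E = 0.00 kcal/mol.
ΔG = 1.64 kcal/mol between the two chairs.
K = exp(ΔG/RT) with R = 1.987×10⁻³ kcal mol⁻¹ K⁻¹ and T = 250 K gives K ≈ 27.2.

K ≈ 27.2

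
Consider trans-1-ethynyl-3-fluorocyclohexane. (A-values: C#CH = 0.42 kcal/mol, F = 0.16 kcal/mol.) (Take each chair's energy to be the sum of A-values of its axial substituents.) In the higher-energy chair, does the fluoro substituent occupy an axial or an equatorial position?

C1 and C3 have the same parity, so for the trans isomer the two substituents are one axial and one equatorial in each chair.
Chair I (ethynyl axial, fluoro equatorial): E = 0.42 kcal/mol.
Chair II (ethynyl equatorial, fluoro axial): E = 0.16 kcal/mol.
Chair I is the less stable (higher-energy) conformer, and in that chair the fluoro group is equatorial.

equatorial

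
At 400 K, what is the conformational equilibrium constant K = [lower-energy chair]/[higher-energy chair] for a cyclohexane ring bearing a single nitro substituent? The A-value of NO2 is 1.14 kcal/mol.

One chair has the nitro group axial (E = 1.14 kcal/mol) and the other has it equatorial (E = 0).
ΔG = 1.14 kcal/mol between the two chairs.
K = exp(ΔG/RT) with R = 1.987×10⁻³ kcal mol⁻¹ K⁻¹ and T = 400 K gives K ≈ 4.2.

K ≈ 4.20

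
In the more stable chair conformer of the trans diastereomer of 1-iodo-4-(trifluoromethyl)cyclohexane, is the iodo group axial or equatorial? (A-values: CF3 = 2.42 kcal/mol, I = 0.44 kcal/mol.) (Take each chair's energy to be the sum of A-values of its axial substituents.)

C1 and C4 have opposite parity, so for the trans isomer the two substituents are e,e in one chair and a,a in the other.
Chair I (trifluoromethyl axial, iodo axial): E = 2.86 kcal/mol.
Chair II (trifluoromethyl equatorial, iodo equatorial): E = 0.00 kcal/mol.
Chair II is the more stable (lower-energy) conformer, and in that chair the iodo group is equatorial.

equatorial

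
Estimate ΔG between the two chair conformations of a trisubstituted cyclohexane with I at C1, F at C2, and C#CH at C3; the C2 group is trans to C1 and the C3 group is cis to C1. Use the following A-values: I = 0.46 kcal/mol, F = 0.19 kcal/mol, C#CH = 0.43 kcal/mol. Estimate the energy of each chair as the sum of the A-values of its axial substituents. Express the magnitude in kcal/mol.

Chair I (iodo axial, fluoro axial, ethynyl axial): E = 1.08 kcal/mol.
Chair II (iodo equatorial, fluoro equatorial, ethynyl equatorial): E = 0.00 kcal/mol.
ΔE = 1.08 − 0.00 = 1.08 kcal/mol; chair II is more stable.

1.08 kcal/mol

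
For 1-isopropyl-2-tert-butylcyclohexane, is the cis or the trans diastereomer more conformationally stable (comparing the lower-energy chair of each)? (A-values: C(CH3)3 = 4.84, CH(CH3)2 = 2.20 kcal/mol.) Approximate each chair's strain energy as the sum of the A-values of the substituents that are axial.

At 1,2 positions (parity opposite): cis → (a,e or e,a); trans → (e,e or a,a).
Best chair for cis: E = 2.20 kcal/mol; best chair for trans: E = 0.00 kcal/mol.
The trans isomer is lower by 2.20 kcal/mol.

trans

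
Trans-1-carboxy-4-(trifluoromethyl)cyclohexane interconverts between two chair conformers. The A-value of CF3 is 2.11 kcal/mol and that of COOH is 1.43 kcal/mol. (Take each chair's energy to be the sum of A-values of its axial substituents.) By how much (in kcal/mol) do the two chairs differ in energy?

3.54 kcal/mol

C1 and C4 have opposite parity, so for the trans isomer the two substituents are e,e in one chair and a,a in the other.
Chair I (trifluoromethyl axial, carboxyl axial): E = 3.54 kcal/mol.
Chair II (trifluoromethyl equatorial, carboxyl equatorial): E = 0.00 kcal/mol.
ΔE = 3.54 − 0.00 = 3.54 kcal/mol; chair II is more stable.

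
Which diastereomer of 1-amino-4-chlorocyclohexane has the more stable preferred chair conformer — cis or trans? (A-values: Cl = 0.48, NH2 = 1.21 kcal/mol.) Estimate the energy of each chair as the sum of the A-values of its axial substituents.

trans

At 1,4 positions (parity opposite): cis → (a,e or e,a); trans → (e,e or a,a).
Best chair for cis: E = 0.48 kcal/mol; best chair for trans: E = 0.00 kcal/mol.
The trans isomer is lower by 0.48 kcal/mol.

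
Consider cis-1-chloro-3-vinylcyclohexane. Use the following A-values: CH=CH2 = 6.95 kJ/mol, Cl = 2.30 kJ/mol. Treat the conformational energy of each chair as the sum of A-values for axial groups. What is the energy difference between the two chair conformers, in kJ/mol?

C1 and C3 have the same parity, so for the cis isomer the two substituents are e,e in one chair and a,a in the other.
Chair I (vinyl axial, chloro axial): E = 9.25 kJ/mol.
Chair II (vinyl equatorial, chloro equatorial): E = 0.00 kJ/mol.
ΔE = 9.25 − 0.00 = 9.25 kJ/mol; chair II is more stable.

9.25 kJ/mol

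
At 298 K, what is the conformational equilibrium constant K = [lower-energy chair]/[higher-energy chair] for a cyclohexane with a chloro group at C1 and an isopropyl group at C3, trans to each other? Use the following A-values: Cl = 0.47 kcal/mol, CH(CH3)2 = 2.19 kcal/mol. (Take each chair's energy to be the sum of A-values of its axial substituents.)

K ≈ 18.3

C1 and C3 have the same parity, so for the trans isomer the two substituents are one axial and one equatorial in each chair.
Chair I (chloro axial, isopropyl equatorial): E = 0.47 kcal/mol; chair II (chloro equatorial, isopropyl axial): E = 2.19 kcal/mol.
ΔG = 1.72 kcal/mol between the two chairs.
K = exp(ΔG/RT) with R = 1.987×10⁻³ kcal mol⁻¹ K⁻¹ and T = 298 K gives K ≈ 18.3.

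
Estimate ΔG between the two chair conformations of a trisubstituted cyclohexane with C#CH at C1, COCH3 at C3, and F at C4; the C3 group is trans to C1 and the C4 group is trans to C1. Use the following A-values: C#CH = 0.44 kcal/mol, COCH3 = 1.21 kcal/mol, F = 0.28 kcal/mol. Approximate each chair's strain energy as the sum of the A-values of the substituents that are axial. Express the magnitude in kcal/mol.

Chair I (ethynyl axial, acetyl equatorial, fluoro axial): E = 0.72 kcal/mol.
Chair II (ethynyl equatorial, acetyl axial, fluoro equatorial): E = 1.21 kcal/mol.
ΔE = 1.21 − 0.72 = 0.49 kcal/mol; chair I is more stable.

0.49 kcal/mol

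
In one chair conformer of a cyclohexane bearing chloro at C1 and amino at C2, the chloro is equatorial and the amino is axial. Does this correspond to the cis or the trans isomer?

cis

C1 and C2 have opposite parity, so their axial bonds point in opposite directions.
With opposite-parity carbons, two substituents on the same face are one axial and one equatorial; opposite faces give both axial or both equatorial.
Here the groups are equatorial/axial → same face → cis.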